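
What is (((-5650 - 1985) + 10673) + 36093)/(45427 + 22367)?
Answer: 39131/67794 ≈ 0.57720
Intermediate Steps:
(((-5650 - 1985) + 10673) + 36093)/(45427 + 22367) = ((-7635 + 10673) + 36093)/67794 = (3038 + 36093)*(1/67794) = 39131*(1/67794) = 39131/67794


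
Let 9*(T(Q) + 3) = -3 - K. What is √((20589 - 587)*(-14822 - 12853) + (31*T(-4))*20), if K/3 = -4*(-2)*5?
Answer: 5*I*√199283646/3 ≈ 23528.0*I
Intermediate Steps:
K = 120 (K = 3*(-4*(-2)*5) = 3*(8*5) = 3*40 = 120)
T(Q) = -50/3 (T(Q) = -3 + (-3 - 1*120)/9 = -3 + (-3 - 120)/9 = -3 + (⅑)*(-123) = -3 - 41/3 = -50/3)
√((20589 - 587)*(-14822 - 12853) + (31*T(-4))*20) = √((20589 - 587)*(-14822 - 12853) + (31*(-50/3))*20) = √(20002*(-27675) - 1550/3*20) = √(-553555350 - 31000/3) = √(-1660697050/3) = 5*I*√199283646/3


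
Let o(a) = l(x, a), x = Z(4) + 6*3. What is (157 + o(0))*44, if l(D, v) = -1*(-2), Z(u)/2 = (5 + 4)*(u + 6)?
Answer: 6996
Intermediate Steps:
Z(u) = 108 + 18*u (Z(u) = 2*((5 + 4)*(u + 6)) = 2*(9*(6 + u)) = 2*(54 + 9*u) = 108 + 18*u)
x = 198 (x = (108 + 18*4) + 6*3 = (108 + 72) + 18 = 180 + 18 = 198)
l(D, v) = 2
o(a) = 2
(157 + o(0))*44 = (157 + 2)*44 = 159*44 = 6996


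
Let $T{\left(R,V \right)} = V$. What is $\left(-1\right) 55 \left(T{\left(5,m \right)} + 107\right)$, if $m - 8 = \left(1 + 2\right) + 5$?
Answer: $-6765$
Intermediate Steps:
$m = 16$ ($m = 8 + \left(\left(1 + 2\right) + 5\right) = 8 + \left(3 + 5\right) = 8 + 8 = 16$)
$\left(-1\right) 55 \left(T{\left(5,m \right)} + 107\right) = \left(-1\right) 55 \left(16 + 107\right) = \left(-55\right) 123 = -6765$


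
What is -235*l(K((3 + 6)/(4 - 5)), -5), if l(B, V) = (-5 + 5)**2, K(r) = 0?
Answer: 0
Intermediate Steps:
l(B, V) = 0 (l(B, V) = 0**2 = 0)
-235*l(K((3 + 6)/(4 - 5)), -5) = -235*0 = 0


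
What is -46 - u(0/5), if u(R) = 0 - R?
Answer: -46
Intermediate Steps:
u(R) = -R
-46 - u(0/5) = -46 - (-1)*0/5 = -46 - (-1)*0*(1/5) = -46 - (-1)*0 = -46 - 1*0 = -46 + 0 = -46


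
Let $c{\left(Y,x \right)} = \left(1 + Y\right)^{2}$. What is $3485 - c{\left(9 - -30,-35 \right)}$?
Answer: $1885$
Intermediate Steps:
$3485 - c{\left(9 - -30,-35 \right)} = 3485 - \left(1 + \left(9 - -30\right)\right)^{2} = 3485 - \left(1 + \left(9 + 30\right)\right)^{2} = 3485 - \left(1 + 39\right)^{2} = 3485 - 40^{2} = 3485 - 1600 = 1885$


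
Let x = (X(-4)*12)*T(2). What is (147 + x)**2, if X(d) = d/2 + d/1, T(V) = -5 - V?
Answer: 423801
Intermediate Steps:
X(d) = 3*d/2 (X(d) = d*(1/2) + d*1 = d/2 + d = 3*d/2)
x = 504 (x = (((3/2)*(-4))*12)*(-5 - 1*2) = (-6*12)*(-5 - 2) = -72*(-7) = 504)
(147 + x)**2 = (147 + 504)**2 = 651**2 = 423801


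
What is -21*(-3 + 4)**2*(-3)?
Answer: 63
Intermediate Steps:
-21*(-3 + 4)**2*(-3) = -21*1**2*(-3) = -21*1*(-3) = -21*(-3) = 63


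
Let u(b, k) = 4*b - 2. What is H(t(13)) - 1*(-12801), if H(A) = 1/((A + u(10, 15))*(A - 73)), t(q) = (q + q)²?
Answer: 5511368143/430542 ≈ 12801.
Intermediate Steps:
u(b, k) = -2 + 4*b
t(q) = 4*q² (t(q) = (2*q)² = 4*q²)
H(A) = 1/((-73 + A)*(38 + A)) (H(A) = 1/((A + (-2 + 4*10))*(A - 73)) = 1/((A + (-2 + 40))*(-73 + A)) = 1/((A + 38)*(-73 + A)) = 1/((38 + A)*(-73 + A)) = 1/((-73 + A)*(38 + A)))
H(t(13)) - 1*(-12801) = 1/(-2774 + (4*13²)² - 140*13²) - 1*(-12801) = 1/(-2774 + (4*169)² - 140*169) + 12801 = 1/(-2774 + 676² - 35*676) + 12801 = 1/(-2774 + 456976 - 23660) + 12801 = 1/430542 + 12801 = 5511368143/430542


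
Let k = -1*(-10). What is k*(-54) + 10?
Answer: -530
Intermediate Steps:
k = 10
k*(-54) + 10 = 10*(-54) + 10 = -540 + 10 = -530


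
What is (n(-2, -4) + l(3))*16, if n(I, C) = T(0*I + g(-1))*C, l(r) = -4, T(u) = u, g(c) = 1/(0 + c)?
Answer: 0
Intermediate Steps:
g(c) = 1/c
n(I, C) = -C (n(I, C) = (0*I + 1/(-1))*C = (0 - 1)*C = -C)
(n(-2, -4) + l(3))*16 = (-1*(-4) - 4)*16 = (4 - 4)*16 = 0*16 = 0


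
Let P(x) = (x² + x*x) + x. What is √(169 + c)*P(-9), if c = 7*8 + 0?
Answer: 2295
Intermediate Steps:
c = 56 (c = 56 + 0 = 56)
P(x) = x + 2*x² (P(x) = (x² + x²) + x = 2*x² + x = x + 2*x²)
√(169 + c)*P(-9) = √(169 + 56)*(-9*(1 + 2*(-9))) = √225*(-9*(1 - 18)) = 15*(-9*(-17)) = 15*153 = 2295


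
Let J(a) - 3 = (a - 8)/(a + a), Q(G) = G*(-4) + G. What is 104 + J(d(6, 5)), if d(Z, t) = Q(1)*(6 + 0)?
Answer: 1939/18 ≈ 107.72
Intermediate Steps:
Q(G) = -3*G (Q(G) = -4*G + G = -3*G)
d(Z, t) = -18 (d(Z, t) = (-3*1)*(6 + 0) = -3*6 = -18)
J(a) = 3 + (-8 + a)/(2*a) (J(a) = 3 + (a - 8)/(a + a) = 3 + (-8 + a)/((2*a)) = 3 + (-8 + a)*(1/(2*a)) = 3 + (-8 + a)/(2*a))
104 + J(d(6, 5)) = 104 + (7/2 - 4/(-18)) = 104 + (7/2 - 4*(-1/18)) = 104 + (7/2 + 2/9) = 104 + 67/18 = 1939/18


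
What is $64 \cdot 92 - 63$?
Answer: $5825$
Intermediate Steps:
$64 \cdot 92 - 63 = 5888 - 63 = 5825$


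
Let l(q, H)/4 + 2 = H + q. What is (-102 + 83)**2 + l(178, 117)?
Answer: 1533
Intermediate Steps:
l(q, H) = -8 + 4*H + 4*q (l(q, H) = -8 + 4*(H + q) = -8 + (4*H + 4*q) = -8 + 4*H + 4*q)
(-102 + 83)**2 + l(178, 117) = (-102 + 83)**2 + (-8 + 4*117 + 4*178) = (-19)**2 + (-8 + 468 + 712) = 361 + 1172 = 1533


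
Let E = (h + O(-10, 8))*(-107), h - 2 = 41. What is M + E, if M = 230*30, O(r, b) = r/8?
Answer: 9731/4 ≈ 2432.8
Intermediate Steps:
O(r, b) = r/8 (O(r, b) = r*(⅛) = r/8)
h = 43 (h = 2 + 41 = 43)
M = 6900
E = -17869/4 (E = (43 + (⅛)*(-10))*(-107) = (43 - 5/4)*(-107) = (167/4)*(-107) = -17869/4 ≈ -4467.3)
M + E = 6900 - 17869/4 = 9731/4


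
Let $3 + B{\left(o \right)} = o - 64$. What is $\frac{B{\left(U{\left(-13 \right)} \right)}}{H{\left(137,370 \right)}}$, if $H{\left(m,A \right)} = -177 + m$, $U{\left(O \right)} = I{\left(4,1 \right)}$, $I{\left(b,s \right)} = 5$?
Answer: $\frac{31}{20} \approx 1.55$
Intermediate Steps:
$U{\left(O \right)} = 5$
$B{\left(o \right)} = -67 + o$ ($B{\left(o \right)} = -3 + \left(o - 64\right) = -3 + \left(-64 + o\right) = -67 + o$)
$\frac{B{\left(U{\left(-13 \right)} \right)}}{H{\left(137,370 \right)}} = \frac{-67 + 5}{-177 + 137} = - \frac{62}{-40} = \left(-62\right) \left(- \frac{1}{40}\right) = \frac{31}{20}$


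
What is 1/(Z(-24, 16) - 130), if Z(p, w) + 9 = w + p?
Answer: -1/147 ≈ -0.0068027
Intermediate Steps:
Z(p, w) = -9 + p + w (Z(p, w) = -9 + (w + p) = -9 + (p + w) = -9 + p + w)
1/(Z(-24, 16) - 130) = 1/((-9 - 24 + 16) - 130) = 1/(-17 - 130) = 1/(-147) = -1/147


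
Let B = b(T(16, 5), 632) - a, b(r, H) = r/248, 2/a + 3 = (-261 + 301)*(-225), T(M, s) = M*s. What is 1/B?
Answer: 279093/90092 ≈ 3.0979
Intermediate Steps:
a = -2/9003 (a = 2/(-3 + (-261 + 301)*(-225)) = 2/(-3 + 40*(-225)) = 2/(-3 - 9000) = 2/(-9003) = 2*(-1/9003) = -2/9003 ≈ -0.00022215)
b(r, H) = r/248 (b(r, H) = r*(1/248) = r/248)
B = 90092/279093 (B = (16*5)/248 - 1*(-2/9003) = (1/248)*80 + 2/9003 = 10/31 + 2/9003 = 90092/279093 ≈ 0.32280)
1/B = 1/(90092/279093) = 279093/90092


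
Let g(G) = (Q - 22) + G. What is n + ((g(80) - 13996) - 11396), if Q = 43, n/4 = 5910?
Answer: -1651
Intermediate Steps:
n = 23640 (n = 4*5910 = 23640)
g(G) = 21 + G (g(G) = (43 - 22) + G = 21 + G)
n + ((g(80) - 13996) - 11396) = 23640 + (((21 + 80) - 13996) - 11396) = 23640 + ((101 - 13996) - 11396) = 23640 + (-13895 - 11396) = 23640 - 25291 = -1651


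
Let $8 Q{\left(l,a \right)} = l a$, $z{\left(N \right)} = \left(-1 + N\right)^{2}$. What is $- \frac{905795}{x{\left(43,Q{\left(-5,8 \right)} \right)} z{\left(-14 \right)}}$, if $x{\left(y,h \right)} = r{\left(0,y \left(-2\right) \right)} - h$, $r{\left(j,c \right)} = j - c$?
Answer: $- \frac{181159}{4095} \approx -44.239$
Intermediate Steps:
$Q{\left(l,a \right)} = \frac{a l}{8}$ ($Q{\left(l,a \right)} = \frac{l a}{8} = \frac{a l}{8}$)
$x{\left(y,h \right)} = - h + 2 y$ ($x{\left(y,h \right)} = \left(0 - y \left(-2\right)\right) - h = \left(0 - - 2 y\right) - h = \left(0 + 2 y\right) - h = 2 y - h = - h + 2 y$)
$- \frac{905795}{x{\left(43,Q{\left(-5,8 \right)} \right)} z{\left(-14 \right)}} = - \frac{905795}{\left(- \frac{8 \left(-5\right)}{8} + 2 \cdot 43\right) \left(-1 - 14\right)^{2}} = - \frac{905795}{\left(\left(-1\right) \left(-5\right) + 86\right) \left(-15\right)^{2}} = - \frac{905795}{\left(5 + 86\right) 225} = - \frac{905795}{91 \cdot 225} = - \frac{905795}{20475} = \left(-905795\right) \frac{1}{20475} = - \frac{181159}{4095}$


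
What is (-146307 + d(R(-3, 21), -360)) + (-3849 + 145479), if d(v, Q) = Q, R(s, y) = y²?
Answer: -5037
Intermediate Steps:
(-146307 + d(R(-3, 21), -360)) + (-3849 + 145479) = (-146307 - 360) + (-3849 + 145479) = -146667 + 141630 = -5037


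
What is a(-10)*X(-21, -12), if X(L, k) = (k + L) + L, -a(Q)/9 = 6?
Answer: 2916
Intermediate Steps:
a(Q) = -54 (a(Q) = -9*6 = -54)
X(L, k) = k + 2*L (X(L, k) = (L + k) + L = k + 2*L)
a(-10)*X(-21, -12) = -54*(-12 + 2*(-21)) = -54*(-12 - 42) = -54*(-54) = 2916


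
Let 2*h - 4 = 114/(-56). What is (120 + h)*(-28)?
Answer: -6775/2 ≈ -3387.5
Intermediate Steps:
h = 55/56 (h = 2 + (114/(-56))/2 = 2 + (114*(-1/56))/2 = 2 + (1/2)*(-57/28) = 2 - 57/56 = 55/56 ≈ 0.98214)
(120 + h)*(-28) = (120 + 55/56)*(-28) = (6775/56)*(-28) = -6775/2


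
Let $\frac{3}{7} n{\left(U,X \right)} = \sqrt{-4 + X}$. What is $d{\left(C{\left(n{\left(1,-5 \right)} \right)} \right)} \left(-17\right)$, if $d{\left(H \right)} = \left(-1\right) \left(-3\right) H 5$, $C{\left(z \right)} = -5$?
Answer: $1275$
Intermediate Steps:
$n{\left(U,X \right)} = \frac{7 \sqrt{-4 + X}}{3}$
$d{\left(H \right)} = 15 H$ ($d{\left(H \right)} = 3 H 5 = 15 H$)
$d{\left(C{\left(n{\left(1,-5 \right)} \right)} \right)} \left(-17\right) = 15 \left(-5\right) \left(-17\right) = \left(-75\right) \left(-17\right) = 1275$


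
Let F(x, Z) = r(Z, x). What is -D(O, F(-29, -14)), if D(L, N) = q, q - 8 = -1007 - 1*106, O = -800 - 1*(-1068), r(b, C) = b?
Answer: 1105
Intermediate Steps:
O = 268 (O = -800 + 1068 = 268)
F(x, Z) = Z
q = -1105 (q = 8 + (-1007 - 1*106) = 8 + (-1007 - 106) = 8 - 1113 = -1105)
D(L, N) = -1105
-D(O, F(-29, -14)) = -1*(-1105) = 1105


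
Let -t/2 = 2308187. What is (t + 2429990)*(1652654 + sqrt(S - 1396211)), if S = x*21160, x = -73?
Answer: -3613336263136 - 2186384*I*sqrt(2940891) ≈ -3.6133e+12 - 3.7494e+9*I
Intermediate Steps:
S = -1544680 (S = -73*21160 = -1544680)
t = -4616374 (t = -2*2308187 = -4616374)
(t + 2429990)*(1652654 + sqrt(S - 1396211)) = (-4616374 + 2429990)*(1652654 + sqrt(-1544680 - 1396211)) = -2186384*(1652654 + sqrt(-2940891)) = -2186384*(1652654 + I*sqrt(2940891)) = -3613336263136 - 2186384*I*sqrt(2940891)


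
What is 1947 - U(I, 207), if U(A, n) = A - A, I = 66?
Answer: 1947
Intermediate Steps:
U(A, n) = 0
1947 - U(I, 207) = 1947 - 1*0 = 1947 + 0 = 1947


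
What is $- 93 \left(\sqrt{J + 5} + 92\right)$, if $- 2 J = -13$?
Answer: $-8556 - \frac{93 \sqrt{46}}{2} \approx -8871.4$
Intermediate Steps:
$J = \frac{13}{2}$ ($J = \left(- \frac{1}{2}\right) \left(-13\right) = \frac{13}{2} \approx 6.5$)
$- 93 \left(\sqrt{J + 5} + 92\right) = - 93 \left(\sqrt{\frac{13}{2} + 5} + 92\right) = - 93 \left(\sqrt{\frac{23}{2}} + 92\right) = - 93 \left(\frac{\sqrt{46}}{2} + 92\right) = - 93 \left(92 + \frac{\sqrt{46}}{2}\right) = -8556 - \frac{93 \sqrt{46}}{2}$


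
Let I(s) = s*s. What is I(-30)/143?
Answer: 900/143 ≈ 6.2937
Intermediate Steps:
I(s) = s**2
I(-30)/143 = (-30)**2/143 = 900*(1/143) = 900/143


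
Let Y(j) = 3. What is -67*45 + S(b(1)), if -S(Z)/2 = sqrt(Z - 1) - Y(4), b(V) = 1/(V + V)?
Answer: -3009 - I*sqrt(2) ≈ -3009.0 - 1.4142*I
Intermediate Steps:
b(V) = 1/(2*V)
S(Z) = 6 - 2*sqrt(-1 + Z) (S(Z) = -2*(sqrt(Z - 1) - 1*3) = -2*(sqrt(-1 + Z) - 3) = -2*(-3 + sqrt(-1 + Z)) = 6 - 2*sqrt(-1 + Z))
-67*45 + S(b(1)) = -67*45 + (6 - 2*sqrt(-1 + (1/2)/1)) = -3015 + (6 - 2*sqrt(-1 + (1/2)*1)) = -3015 + (6 - 2*sqrt(-1 + 1/2)) = -3015 + (6 - I*sqrt(2)) = -3009 - I*sqrt(2)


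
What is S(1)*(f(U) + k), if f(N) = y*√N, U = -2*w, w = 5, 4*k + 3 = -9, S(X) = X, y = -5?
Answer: -3 - 5*I*√10 ≈ -3.0 - 15.811*I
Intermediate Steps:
k = -3 (k = -¾ + (¼)*(-9) = -¾ - 9/4 = -3)
U = -10 (U = -2*5 = -10)
f(N) = -5*√N
S(1)*(f(U) + k) = 1*(-5*I*√10 - 3) = 1*(-3 - 5*I*√10) = -3 - 5*I*√10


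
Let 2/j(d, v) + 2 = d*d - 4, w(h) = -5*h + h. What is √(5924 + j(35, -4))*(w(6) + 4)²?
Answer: 400*√8802835402/1219 ≈ 30787.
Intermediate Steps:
w(h) = -4*h
j(d, v) = 2/(-6 + d²) (j(d, v) = 2/(-2 + (d*d - 4)) = 2/(-2 + (d² - 4)) = 2/(-2 + (-4 + d²)) = 2/(-6 + d²))
√(5924 + j(35, -4))*(w(6) + 4)² = √(5924 + 2/(-6 + 35²))*(-4*6 + 4)² = √(5924 + 2/(-6 + 1225))*(-24 + 4)² = √(5924 + 2/1219)*(-20)² = √(5924 + 2*(1/1219))*400 = √(5924 + 2/1219)*400 = √(7221358/1219)*400 = (√8802835402/1219)*400 = 400*√8802835402/1219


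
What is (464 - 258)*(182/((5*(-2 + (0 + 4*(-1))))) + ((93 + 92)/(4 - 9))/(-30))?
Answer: -2987/3 ≈ -995.67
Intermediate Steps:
(464 - 258)*(182/((5*(-2 + (0 + 4*(-1))))) + ((93 + 92)/(4 - 9))/(-30)) = 206*(182/((5*(-2 + (0 - 4)))) + (185/(-5))*(-1/30)) = 206*(182/((5*(-2 - 4))) + (185*(-⅕))*(-1/30)) = 206*(182/((5*(-6))) - 37*(-1/30)) = 206*(182/(-30) + 37/30) = 206*(182*(-1/30) + 37/30) = 206*(-91/15 + 37/30) = 206*(-29/6) = -2987/3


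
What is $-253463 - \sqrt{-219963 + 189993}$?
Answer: $-253463 - 9 i \sqrt{370} \approx -2.5346 \cdot 10^{5} - 173.12 i$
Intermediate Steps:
$-253463 - \sqrt{-219963 + 189993} = -253463 - \sqrt{-29970} = -253463 - 9 i \sqrt{370}$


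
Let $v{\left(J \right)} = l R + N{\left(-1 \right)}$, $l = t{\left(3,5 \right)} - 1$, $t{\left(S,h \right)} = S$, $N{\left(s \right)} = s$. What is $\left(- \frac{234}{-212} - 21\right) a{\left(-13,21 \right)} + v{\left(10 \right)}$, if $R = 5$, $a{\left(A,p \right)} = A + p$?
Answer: $- \frac{7959}{53} \approx -150.17$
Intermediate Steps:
$l = 2$ ($l = 3 - 1 = 2$)
$v{\left(J \right)} = 9$ ($v{\left(J \right)} = 2 \cdot 5 - 1 = 10 - 1 = 9$)
$\left(- \frac{234}{-212} - 21\right) a{\left(-13,21 \right)} + v{\left(10 \right)} = \left(- \frac{234}{-212} - 21\right) \left(-13 + 21\right) + 9 = \left(\left(-234\right) \left(- \frac{1}{212}\right) - 21\right) 8 + 9 = \left(\frac{117}{106} - 21\right) 8 + 9 = \left(- \frac{2109}{106}\right) 8 + 9 = - \frac{8436}{53} + 9 = - \frac{7959}{53}$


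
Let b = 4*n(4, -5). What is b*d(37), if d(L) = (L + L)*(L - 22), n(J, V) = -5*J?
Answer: -88800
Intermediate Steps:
d(L) = 2*L*(-22 + L) (d(L) = (2*L)*(-22 + L) = 2*L*(-22 + L))
b = -80 (b = 4*(-5*4) = 4*(-20) = -80)
b*d(37) = -160*37*(-22 + 37) = -160*37*15 = -80*1110 = -88800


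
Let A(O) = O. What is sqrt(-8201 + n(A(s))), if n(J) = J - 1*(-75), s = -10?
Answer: 6*I*sqrt(226) ≈ 90.2*I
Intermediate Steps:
n(J) = 75 + J (n(J) = J + 75 = 75 + J)
sqrt(-8201 + n(A(s))) = sqrt(-8201 + (75 - 10)) = sqrt(-8201 + 65) = sqrt(-8136) = 6*I*sqrt(226)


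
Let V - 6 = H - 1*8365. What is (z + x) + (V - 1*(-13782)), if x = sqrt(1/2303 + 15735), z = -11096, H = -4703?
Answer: -10376 + sqrt(1703172182)/329 ≈ -10251.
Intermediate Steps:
V = -13062 (V = 6 + (-4703 - 1*8365) = 6 + (-4703 - 8365) = 6 - 13068 = -13062)
x = sqrt(1703172182)/329 (x = sqrt(1/2303 + 15735) = sqrt(36237706/2303) = sqrt(1703172182)/329 ≈ 125.44)
(z + x) + (V - 1*(-13782)) = (-11096 + sqrt(1703172182)/329) + (-13062 - 1*(-13782)) = (-11096 + sqrt(1703172182)/329) + (-13062 + 13782) = (-11096 + sqrt(1703172182)/329) + 720 = -10376 + sqrt(1703172182)/329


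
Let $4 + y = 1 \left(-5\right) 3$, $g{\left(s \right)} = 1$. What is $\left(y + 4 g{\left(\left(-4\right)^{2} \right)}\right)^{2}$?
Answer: $225$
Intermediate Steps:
$y = -19$ ($y = -4 + 1 \left(-5\right) 3 = -4 - 15 = -19$)
$\left(y + 4 g{\left(\left(-4\right)^{2} \right)}\right)^{2} = \left(-19 + 4 \cdot 1\right)^{2} = \left(-19 + 4\right)^{2} = \left(-15\right)^{2} = 225$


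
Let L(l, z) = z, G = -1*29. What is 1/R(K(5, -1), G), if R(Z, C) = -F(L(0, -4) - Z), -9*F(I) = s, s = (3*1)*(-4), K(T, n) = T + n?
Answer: -¾ ≈ -0.75000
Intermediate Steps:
G = -29
s = -12 (s = 3*(-4) = -12)
F(I) = 4/3 (F(I) = -⅑*(-12) = 4/3)
R(Z, C) = -4/3 (R(Z, C) = -1*4/3 = -4/3)
1/R(K(5, -1), G) = 1/(-4/3) = -¾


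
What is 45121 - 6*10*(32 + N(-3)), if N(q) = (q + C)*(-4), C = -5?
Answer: 41281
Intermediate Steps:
N(q) = 20 - 4*q (N(q) = (q - 5)*(-4) = (-5 + q)*(-4) = 20 - 4*q)
45121 - 6*10*(32 + N(-3)) = 45121 - 6*10*(32 + (20 - 4*(-3))) = 45121 - 60*(32 + (20 + 12)) = 45121 - 60*(32 + 32) = 45121 - 60*64 = 45121 - 1*3840 = 45121 - 3840 = 41281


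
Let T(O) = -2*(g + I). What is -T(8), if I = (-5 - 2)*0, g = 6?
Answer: 12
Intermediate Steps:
I = 0 (I = -7*0 = 0)
T(O) = -12 (T(O) = -2*(6 + 0) = -2*6 = -12)
-T(8) = -1*(-12) = 12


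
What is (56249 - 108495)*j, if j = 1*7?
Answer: -365722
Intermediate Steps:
j = 7
(56249 - 108495)*j = (56249 - 108495)*7 = -52246*7 = -365722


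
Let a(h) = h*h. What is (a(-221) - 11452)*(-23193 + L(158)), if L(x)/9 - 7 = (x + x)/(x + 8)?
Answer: -71725861152/83 ≈ -8.6417e+8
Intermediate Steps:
a(h) = h**2
L(x) = 63 + 18*x/(8 + x) (L(x) = 63 + 9*((x + x)/(x + 8)) = 63 + 9*((2*x)/(8 + x)) = 63 + 9*(2*x/(8 + x)) = 63 + 18*x/(8 + x))
(a(-221) - 11452)*(-23193 + L(158)) = ((-221)**2 - 11452)*(-23193 + 9*(56 + 9*158)/(8 + 158)) = (48841 - 11452)*(-23193 + 9*(56 + 1422)/166) = 37389*(-23193 + 9*(1/166)*1478) = 37389*(-23193 + 6651/83) = 37389*(-1918368/83) = -71725861152/83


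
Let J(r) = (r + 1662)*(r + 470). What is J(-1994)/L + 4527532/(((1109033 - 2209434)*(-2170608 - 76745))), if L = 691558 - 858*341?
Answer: 312813837984725416/246668336535718985 ≈ 1.2682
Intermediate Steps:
J(r) = (470 + r)*(1662 + r) (J(r) = (1662 + r)*(470 + r) = (470 + r)*(1662 + r))
L = 398980 (L = 691558 - 292578 = 398980)
J(-1994)/L + 4527532/(((1109033 - 2209434)*(-2170608 - 76745))) = (781140 + (-1994)² + 2132*(-1994))/398980 + 4527532/(((1109033 - 2209434)*(-2170608 - 76745))) = (781140 + 3976036 - 4251208)*(1/398980) + 4527532/((-1100401*(-2247353))) = 505968*(1/398980) + 4527532/2472989488553 = 126492/99745 + 4527532*(1/2472989488553) = 126492/99745 + 4527532/2472989488553 = 312813837984725416/246668336535718985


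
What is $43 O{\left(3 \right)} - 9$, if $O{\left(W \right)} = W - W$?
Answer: $-9$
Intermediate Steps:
$O{\left(W \right)} = 0$
$43 O{\left(3 \right)} - 9 = 43 \cdot 0 - 9 = 0 - 9 = -9$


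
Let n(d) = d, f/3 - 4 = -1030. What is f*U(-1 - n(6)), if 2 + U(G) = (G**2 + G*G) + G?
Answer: -273942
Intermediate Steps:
f = -3078 (f = 12 + 3*(-1030) = 12 - 3090 = -3078)
U(G) = -2 + G + 2*G**2 (U(G) = -2 + ((G**2 + G*G) + G) = -2 + ((G**2 + G**2) + G) = -2 + (2*G**2 + G) = -2 + (G + 2*G**2) = -2 + G + 2*G**2)
f*U(-1 - n(6)) = -3078*(-2 + (-1 - 1*6) + 2*(-1 - 1*6)**2) = -3078*(-2 + (-1 - 6) + 2*(-1 - 6)**2) = -3078*(-2 - 7 + 2*(-7)**2) = -3078*(-2 - 7 + 2*49) = -3078*(-2 - 7 + 98) = -3078*89 = -273942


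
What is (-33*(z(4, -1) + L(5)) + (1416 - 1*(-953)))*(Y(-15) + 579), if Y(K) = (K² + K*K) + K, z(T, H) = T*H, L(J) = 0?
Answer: 2536014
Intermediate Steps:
z(T, H) = H*T
Y(K) = K + 2*K² (Y(K) = (K² + K²) + K = 2*K² + K = K + 2*K²)
(-33*(z(4, -1) + L(5)) + (1416 - 1*(-953)))*(Y(-15) + 579) = (-33*(-1*4 + 0) + (1416 - 1*(-953)))*(-15*(1 + 2*(-15)) + 579) = (-33*(-4 + 0) + (1416 + 953))*(-15*(1 - 30) + 579) = (-33*(-4) + 2369)*(-15*(-29) + 579) = (132 + 2369)*(435 + 579) = 2501*1014 = 2536014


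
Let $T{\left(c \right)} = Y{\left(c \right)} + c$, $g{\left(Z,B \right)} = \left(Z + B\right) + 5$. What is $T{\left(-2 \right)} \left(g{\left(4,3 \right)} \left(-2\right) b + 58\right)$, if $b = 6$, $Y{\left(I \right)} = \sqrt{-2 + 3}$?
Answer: $86$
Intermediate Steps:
$g{\left(Z,B \right)} = 5 + B + Z$ ($g{\left(Z,B \right)} = \left(B + Z\right) + 5 = 5 + B + Z$)
$Y{\left(I \right)} = 1$ ($Y{\left(I \right)} = \sqrt{1} = 1$)
$T{\left(c \right)} = 1 + c$
$T{\left(-2 \right)} \left(g{\left(4,3 \right)} \left(-2\right) b + 58\right) = \left(1 - 2\right) \left(\left(5 + 3 + 4\right) \left(-2\right) 6 + 58\right) = - (12 \left(-2\right) 6 + 58) = - (\left(-24\right) 6 + 58) = - (-144 + 58) = \left(-1\right) \left(-86\right) = 86$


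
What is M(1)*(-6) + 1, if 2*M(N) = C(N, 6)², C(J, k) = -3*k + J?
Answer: -866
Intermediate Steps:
C(J, k) = J - 3*k
M(N) = (-18 + N)²/2 (M(N) = (N - 3*6)²/2 = (N - 18)²/2 = (-18 + N)²/2)
M(1)*(-6) + 1 = ((-18 + 1)²/2)*(-6) + 1 = ((½)*(-17)²)*(-6) + 1 = ((½)*289)*(-6) + 1 = (289/2)*(-6) + 1 = -867 + 1 = -866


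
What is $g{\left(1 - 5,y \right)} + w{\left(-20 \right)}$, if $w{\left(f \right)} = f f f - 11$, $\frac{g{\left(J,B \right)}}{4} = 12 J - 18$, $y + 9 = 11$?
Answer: $-8275$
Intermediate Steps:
$y = 2$ ($y = -9 + 11 = 2$)
$g{\left(J,B \right)} = -72 + 48 J$ ($g{\left(J,B \right)} = 4 \left(12 J - 18\right) = 4 \left(-18 + 12 J\right) = -72 + 48 J$)
$w{\left(f \right)} = -11 + f^{3}$ ($w{\left(f \right)} = f^{2} f - 11 = f^{3} - 11 = -11 + f^{3}$)
$g{\left(1 - 5,y \right)} + w{\left(-20 \right)} = \left(-72 + 48 \left(1 - 5\right)\right) + \left(-11 + \left(-20\right)^{3}\right) = \left(-72 + 48 \left(-4\right)\right) - 8011 = \left(-72 - 192\right) - 8011 = -264 - 8011 = -8275$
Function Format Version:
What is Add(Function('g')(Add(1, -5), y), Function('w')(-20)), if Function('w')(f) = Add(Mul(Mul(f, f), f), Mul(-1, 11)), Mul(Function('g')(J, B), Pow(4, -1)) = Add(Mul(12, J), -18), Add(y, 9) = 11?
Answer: -8275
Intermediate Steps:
y = 2 (y = Add(-9, 11) = 2)
Function('g')(J, B) = Add(-72, Mul(48, J)) (Function('g')(J, B) = Mul(4, Add(Mul(12, J), -18)) = Mul(4, Add(-18, Mul(12, J))) = Add(-72, Mul(48, J)))
Function('w')(f) = Add(-11, Pow(f, 3)) (Function('w')(f) = Add(Mul(Pow(f, 2), f), -11) = Add(Pow(f, 3), -11) = Add(-11, Pow(f, 3)))
Add(Function('g')(Add(1, -5), y), Function('w')(-20)) = Add(Add(-72, Mul(48, Add(1, -5))), Add(-11, Pow(-20, 3))) = Add(Add(-72, Mul(48, -4)), Add(-11, -8000)) = Add(Add(-72, -192), -8011) = Add(-264, -8011) = -8275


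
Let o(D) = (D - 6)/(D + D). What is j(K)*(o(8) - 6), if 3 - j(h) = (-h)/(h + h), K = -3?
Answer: -329/16 ≈ -20.563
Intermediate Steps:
j(h) = 7/2 (j(h) = 3 - (-h)/(h + h) = 3 - (-h)/(2*h) = 3 - 1/(2*h)*(-h) = 3 - 1*(-1/2) = 3 + 1/2 = 7/2)
o(D) = (-6 + D)/(2*D) (o(D) = (-6 + D)/((2*D)) = (-6 + D)*(1/(2*D)) = (-6 + D)/(2*D))
j(K)*(o(8) - 6) = 7*((1/2)*(-6 + 8)/8 - 6)/2 = 7*((1/2)*(1/8)*2 - 6)/2 = 7*(1/8 - 6)/2 = (7/2)*(-47/8) = -329/16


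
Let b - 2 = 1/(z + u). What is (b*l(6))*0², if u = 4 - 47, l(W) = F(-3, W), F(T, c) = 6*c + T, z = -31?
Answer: 0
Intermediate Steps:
F(T, c) = T + 6*c
l(W) = -3 + 6*W
u = -43
b = 147/74 (b = 2 + 1/(-31 - 43) = 2 + 1/(-74) = 2 - 1/74 = 147/74 ≈ 1.9865)
(b*l(6))*0² = (147*(-3 + 6*6)/74)*0² = (147*(-3 + 36)/74)*0 = ((147/74)*33)*0 = (4851/74)*0 = 0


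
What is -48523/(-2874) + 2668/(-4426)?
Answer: 103547483/6360162 ≈ 16.281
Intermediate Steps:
-48523/(-2874) + 2668/(-4426) = -48523*(-1/2874) + 2668*(-1/4426) = 48523/2874 - 1334/2213 = 103547483/6360162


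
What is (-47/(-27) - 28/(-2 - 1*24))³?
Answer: 967361669/43243551 ≈ 22.370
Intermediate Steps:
(-47/(-27) - 28/(-2 - 1*24))³ = (-47*(-1/27) - 28/(-2 - 24))³ = (47/27 - 28/(-26))³ = (47/27 - 28*(-1/26))³ = (47/27 + 14/13)³ = (989/351)³ = 967361669/43243551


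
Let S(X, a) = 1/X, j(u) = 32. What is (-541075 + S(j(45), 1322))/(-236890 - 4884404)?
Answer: 17314399/163881408 ≈ 0.10565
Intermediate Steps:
(-541075 + S(j(45), 1322))/(-236890 - 4884404) = (-541075 + 1/32)/(-236890 - 4884404) = (-541075 + 1/32)/(-5121294) = -17314399/32*(-1/5121294) = 17314399/163881408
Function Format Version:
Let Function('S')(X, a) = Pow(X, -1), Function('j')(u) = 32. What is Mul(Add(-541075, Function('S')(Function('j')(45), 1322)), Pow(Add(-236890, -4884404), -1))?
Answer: Rational(17314399, 163881408) ≈ 0.10565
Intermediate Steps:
Mul(Add(-541075, Function('S')(Function('j')(45), 1322)), Pow(Add(-236890, -4884404), -1)) = Mul(Add(-541075, Pow(32, -1)), Pow(Add(-236890, -4884404), -1)) = Mul(Add(-541075, Rational(1, 32)), Pow(-5121294, -1)) = Mul(Rational(-17314399, 32), Rational(-1, 5121294)) = Rational(17314399, 163881408)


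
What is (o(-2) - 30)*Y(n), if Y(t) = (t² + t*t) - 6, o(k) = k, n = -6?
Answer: -2112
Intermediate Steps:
Y(t) = -6 + 2*t² (Y(t) = (t² + t²) - 6 = 2*t² - 6 = -6 + 2*t²)
(o(-2) - 30)*Y(n) = (-2 - 30)*(-6 + 2*(-6)²) = -32*(-6 + 2*36) = -32*(-6 + 72) = -32*66 = -2112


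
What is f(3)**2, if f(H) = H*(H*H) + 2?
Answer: 841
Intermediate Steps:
f(H) = 2 + H**3 (f(H) = H*H**2 + 2 = H**3 + 2 = 2 + H**3)
f(3)**2 = (2 + 3**3)**2 = (2 + 27)**2 = 29**2 = 841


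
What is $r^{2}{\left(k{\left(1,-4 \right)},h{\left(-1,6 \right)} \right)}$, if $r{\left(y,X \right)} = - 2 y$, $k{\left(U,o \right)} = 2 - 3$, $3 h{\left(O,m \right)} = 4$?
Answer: $4$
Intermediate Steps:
$h{\left(O,m \right)} = \frac{4}{3}$ ($h{\left(O,m \right)} = \frac{1}{3} \cdot 4 = \frac{4}{3}$)
$k{\left(U,o \right)} = -1$
$r^{2}{\left(k{\left(1,-4 \right)},h{\left(-1,6 \right)} \right)} = \left(\left(-2\right) \left(-1\right)\right)^{2} = 2^{2} = 4$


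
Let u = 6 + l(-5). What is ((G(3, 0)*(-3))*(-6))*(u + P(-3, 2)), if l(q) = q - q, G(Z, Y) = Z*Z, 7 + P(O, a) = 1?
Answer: 0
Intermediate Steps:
P(O, a) = -6 (P(O, a) = -7 + 1 = -6)
G(Z, Y) = Z²
l(q) = 0
u = 6 (u = 6 + 0 = 6)
((G(3, 0)*(-3))*(-6))*(u + P(-3, 2)) = ((3²*(-3))*(-6))*(6 - 6) = ((9*(-3))*(-6))*0 = -27*(-6)*0 = 162*0 = 0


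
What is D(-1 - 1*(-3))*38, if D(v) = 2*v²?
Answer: 304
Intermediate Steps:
D(-1 - 1*(-3))*38 = (2*(-1 - 1*(-3))²)*38 = (2*(-1 + 3)²)*38 = (2*2²)*38 = (2*4)*38 = 8*38 = 304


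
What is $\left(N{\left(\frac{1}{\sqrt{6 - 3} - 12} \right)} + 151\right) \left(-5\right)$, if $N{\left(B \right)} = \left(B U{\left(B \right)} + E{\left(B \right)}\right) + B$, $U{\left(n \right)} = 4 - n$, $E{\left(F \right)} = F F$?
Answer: $- \frac{35385}{47} + \frac{25 \sqrt{3}}{141} \approx -752.57$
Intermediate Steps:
$E{\left(F \right)} = F^{2}$
$N{\left(B \right)} = B + B^{2} + B \left(4 - B\right)$ ($N{\left(B \right)} = \left(B \left(4 - B\right) + B^{2}\right) + B = \left(B^{2} + B \left(4 - B\right)\right) + B = B + B^{2} + B \left(4 - B\right)$)
$\left(N{\left(\frac{1}{\sqrt{6 - 3} - 12} \right)} + 151\right) \left(-5\right) = \left(\frac{5}{\sqrt{6 - 3} - 12} + 151\right) \left(-5\right) = \left(\frac{5}{\sqrt{3} - 12} + 151\right) \left(-5\right) = \left(\frac{5}{-12 + \sqrt{3}} + 151\right) \left(-5\right) = \left(151 + \frac{5}{-12 + \sqrt{3}}\right) \left(-5\right) = -755 - \frac{25}{-12 + \sqrt{3}}$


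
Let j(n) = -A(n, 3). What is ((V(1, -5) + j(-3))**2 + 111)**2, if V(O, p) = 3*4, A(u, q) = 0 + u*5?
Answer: 705600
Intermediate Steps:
A(u, q) = 5*u (A(u, q) = 0 + 5*u = 5*u)
V(O, p) = 12
j(n) = -5*n
((V(1, -5) + j(-3))**2 + 111)**2 = ((12 - 5*(-3))**2 + 111)**2 = ((12 + 15)**2 + 111)**2 = (27**2 + 111)**2 = (729 + 111)**2 = 840**2 = 705600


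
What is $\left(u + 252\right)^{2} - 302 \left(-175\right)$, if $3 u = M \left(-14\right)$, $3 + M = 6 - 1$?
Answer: $\frac{1005634}{9} \approx 1.1174 \cdot 10^{5}$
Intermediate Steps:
$M = 2$ ($M = -3 + \left(6 - 1\right) = -3 + 5 = 2$)
$u = - \frac{28}{3}$ ($u = \frac{2 \left(-14\right)}{3} = \frac{1}{3} \left(-28\right) = - \frac{28}{3} \approx -9.3333$)
$\left(u + 252\right)^{2} - 302 \left(-175\right) = \left(- \frac{28}{3} + 252\right)^{2} - 302 \left(-175\right) = \left(\frac{728}{3}\right)^{2} - -52850 = \frac{529984}{9} + 52850 = \frac{1005634}{9}$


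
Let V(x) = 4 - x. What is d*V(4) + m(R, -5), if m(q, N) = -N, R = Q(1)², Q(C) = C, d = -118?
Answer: 5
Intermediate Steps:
R = 1 (R = 1² = 1)
d*V(4) + m(R, -5) = -118*(4 - 1*4) - 1*(-5) = -118*(4 - 4) + 5 = -118*0 + 5 = 0 + 5 = 5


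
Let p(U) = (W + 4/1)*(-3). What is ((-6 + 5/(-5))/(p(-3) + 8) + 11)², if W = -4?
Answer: 6561/64 ≈ 102.52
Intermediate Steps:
p(U) = 0 (p(U) = (-4 + 4/1)*(-3) = (-4 + 4*1)*(-3) = (-4 + 4)*(-3) = 0*(-3) = 0)
((-6 + 5/(-5))/(p(-3) + 8) + 11)² = ((-6 + 5/(-5))/(0 + 8) + 11)² = ((-6 + 5*(-⅕))/8 + 11)² = ((-6 - 1)*(⅛) + 11)² = (-7*⅛ + 11)² = (-7/8 + 11)² = (81/8)² = 6561/64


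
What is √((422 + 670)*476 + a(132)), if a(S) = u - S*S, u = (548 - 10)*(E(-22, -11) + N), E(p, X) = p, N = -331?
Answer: √312454 ≈ 558.98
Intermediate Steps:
u = -189914 (u = (548 - 10)*(-22 - 331) = 538*(-353) = -189914)
a(S) = -189914 - S² (a(S) = -189914 - S*S = -189914 - S²)
√((422 + 670)*476 + a(132)) = √((422 + 670)*476 + (-189914 - 1*132²)) = √(1092*476 + (-189914 - 1*17424)) = √(519792 + (-189914 - 17424)) = √(519792 - 207338) = √312454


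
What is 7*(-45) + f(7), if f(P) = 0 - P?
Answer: -322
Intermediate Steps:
f(P) = -P
7*(-45) + f(7) = 7*(-45) - 1*7 = -315 - 7 = -322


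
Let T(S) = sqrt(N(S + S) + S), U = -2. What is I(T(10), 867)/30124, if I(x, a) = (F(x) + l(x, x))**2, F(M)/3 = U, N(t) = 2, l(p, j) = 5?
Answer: 1/30124 ≈ 3.3196e-5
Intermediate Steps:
F(M) = -6 (F(M) = 3*(-2) = -6)
T(S) = sqrt(2 + S)
I(x, a) = 1 (I(x, a) = (-6 + 5)**2 = (-1)**2 = 1)
I(T(10), 867)/30124 = 1/30124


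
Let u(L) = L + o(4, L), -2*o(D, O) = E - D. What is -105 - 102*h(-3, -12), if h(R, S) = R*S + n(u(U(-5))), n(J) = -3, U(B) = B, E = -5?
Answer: -3471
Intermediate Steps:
o(D, O) = 5/2 + D/2 (o(D, O) = -(-5 - D)/2 = 5/2 + D/2)
u(L) = 9/2 + L (u(L) = L + (5/2 + (1/2)*4) = L + (5/2 + 2) = L + 9/2 = 9/2 + L)
h(R, S) = -3 + R*S (h(R, S) = R*S - 3 = -3 + R*S)
-105 - 102*h(-3, -12) = -105 - 102*(-3 - 3*(-12)) = -105 - 102*(-3 + 36) = -105 - 102*33 = -105 - 3366 = -3471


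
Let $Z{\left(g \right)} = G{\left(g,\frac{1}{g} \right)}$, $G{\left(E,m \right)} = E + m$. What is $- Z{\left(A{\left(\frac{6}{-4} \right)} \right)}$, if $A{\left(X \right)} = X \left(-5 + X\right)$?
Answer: $- \frac{1537}{156} \approx -9.8526$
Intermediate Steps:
$Z{\left(g \right)} = g + \frac{1}{g}$
$- Z{\left(A{\left(\frac{6}{-4} \right)} \right)} = - (\frac{6}{-4} \left(-5 + \frac{6}{-4}\right) + \frac{1}{\frac{6}{-4} \left(-5 + \frac{6}{-4}\right)}) = - (6 \left(- \frac{1}{4}\right) \left(-5 + 6 \left(- \frac{1}{4}\right)\right) + \frac{1}{6 \left(- \frac{1}{4}\right) \left(-5 + 6 \left(- \frac{1}{4}\right)\right)}) = - (- \frac{3 \left(-5 - \frac{3}{2}\right)}{2} + \frac{1}{\left(- \frac{3}{2}\right) \left(-5 - \frac{3}{2}\right)}) = - (\left(- \frac{3}{2}\right) \left(- \frac{13}{2}\right) + \frac{1}{\left(- \frac{3}{2}\right) \left(- \frac{13}{2}\right)}) = - (\frac{39}{4} + \frac{1}{\frac{39}{4}}) = - (\frac{39}{4} + \frac{4}{39}) = \left(-1\right) \frac{1537}{156} = - \frac{1537}{156}$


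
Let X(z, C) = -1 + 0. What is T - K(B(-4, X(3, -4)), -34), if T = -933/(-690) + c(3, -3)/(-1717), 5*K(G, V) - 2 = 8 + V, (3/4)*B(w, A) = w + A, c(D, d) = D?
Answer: 485773/78982 ≈ 6.1504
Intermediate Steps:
X(z, C) = -1
B(w, A) = 4*A/3 + 4*w/3 (B(w, A) = 4*(w + A)/3 = 4*(A + w)/3 = 4*A/3 + 4*w/3)
K(G, V) = 2 + V/5 (K(G, V) = 2/5 + (8 + V)/5 = 2/5 + (8/5 + V/5) = 2 + V/5)
T = 533297/394910 (T = -933/(-690) + 3/(-1717) = -933*(-1/690) + 3*(-1/1717) = 311/230 - 3/1717 = 533297/394910 ≈ 1.3504)
T - K(B(-4, X(3, -4)), -34) = 533297/394910 - (2 + (1/5)*(-34)) = 533297/394910 - (2 - 34/5) = 533297/394910 - 1*(-24/5) = 533297/394910 + 24/5 = 485773/78982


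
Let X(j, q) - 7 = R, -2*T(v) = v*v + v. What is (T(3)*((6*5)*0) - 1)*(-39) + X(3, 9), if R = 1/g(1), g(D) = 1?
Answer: 47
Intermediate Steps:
T(v) = -v/2 - v**2/2 (T(v) = -(v*v + v)/2 = -(v**2 + v)/2 = -(v + v**2)/2 = -v/2 - v**2/2)
R = 1 (R = 1/1 = 1)
X(j, q) = 8 (X(j, q) = 7 + 1 = 8)
(T(3)*((6*5)*0) - 1)*(-39) + X(3, 9) = ((-1/2*3*(1 + 3))*((6*5)*0) - 1)*(-39) + 8 = ((-1/2*3*4)*(30*0) - 1)*(-39) + 8 = (-6*0 - 1)*(-39) + 8 = (0 - 1)*(-39) + 8 = -1*(-39) + 8 = 39 + 8 = 47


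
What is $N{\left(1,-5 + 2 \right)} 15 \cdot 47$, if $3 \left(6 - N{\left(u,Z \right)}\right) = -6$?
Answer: $5640$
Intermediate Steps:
$N{\left(u,Z \right)} = 8$ ($N{\left(u,Z \right)} = 6 - -2 = 6 + 2 = 8$)
$N{\left(1,-5 + 2 \right)} 15 \cdot 47 = 8 \cdot 15 \cdot 47 = 120 \cdot 47 = 5640$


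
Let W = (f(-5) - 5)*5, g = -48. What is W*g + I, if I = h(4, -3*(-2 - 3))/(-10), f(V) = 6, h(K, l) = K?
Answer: -1202/5 ≈ -240.40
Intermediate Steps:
I = -2/5 (I = 4/(-10) = 4*(-1/10) = -2/5 ≈ -0.40000)
W = 5 (W = (6 - 5)*5 = 1*5 = 5)
W*g + I = 5*(-48) - 2/5 = -240 - 2/5 = -1202/5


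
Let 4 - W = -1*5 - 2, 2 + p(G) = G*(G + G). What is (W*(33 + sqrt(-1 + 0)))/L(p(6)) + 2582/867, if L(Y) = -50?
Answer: -185621/43350 - 11*I/50 ≈ -4.2819 - 0.22*I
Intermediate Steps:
p(G) = -2 + 2*G**2 (p(G) = -2 + G*(G + G) = -2 + G*(2*G) = -2 + 2*G**2)
W = 11 (W = 4 - (-1*5 - 2) = 4 - (-5 - 2) = 4 - 1*(-7) = 4 + 7 = 11)
(W*(33 + sqrt(-1 + 0)))/L(p(6)) + 2582/867 = (11*(33 + sqrt(-1 + 0)))/(-50) + 2582/867 = (11*(33 + sqrt(-1)))*(-1/50) + 2582*(1/867) = (11*(33 + I))*(-1/50) + 2582/867 = (363 + 11*I)*(-1/50) + 2582/867 = (-363/50 - 11*I/50) + 2582/867 = -185621/43350 - 11*I/50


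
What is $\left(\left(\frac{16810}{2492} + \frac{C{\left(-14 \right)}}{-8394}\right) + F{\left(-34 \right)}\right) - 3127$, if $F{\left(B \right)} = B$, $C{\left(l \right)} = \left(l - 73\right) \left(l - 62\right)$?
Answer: $- \frac{5499724291}{1743154} \approx -3155.0$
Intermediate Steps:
$C{\left(l \right)} = \left(-73 + l\right) \left(-62 + l\right)$
$\left(\left(\frac{16810}{2492} + \frac{C{\left(-14 \right)}}{-8394}\right) + F{\left(-34 \right)}\right) - 3127 = \left(\left(\frac{16810}{2492} + \frac{4526 + \left(-14\right)^{2} - -1890}{-8394}\right) - 34\right) - 3127 = \left(\left(16810 \cdot \frac{1}{2492} + \left(4526 + 196 + 1890\right) \left(- \frac{1}{8394}\right)\right) - 34\right) - 3127 = \left(\left(\frac{8405}{1246} + 6612 \left(- \frac{1}{8394}\right)\right) - 34\right) - 3127 = \left(\left(\frac{8405}{1246} - \frac{1102}{1399}\right) - 34\right) - 3127 = \left(\frac{10385503}{1743154} - 34\right) - 3127 = - \frac{48881733}{1743154} - 3127 = - \frac{5499724291}{1743154}$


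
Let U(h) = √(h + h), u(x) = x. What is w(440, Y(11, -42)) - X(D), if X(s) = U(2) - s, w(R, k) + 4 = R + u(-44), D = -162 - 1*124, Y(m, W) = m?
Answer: 104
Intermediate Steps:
U(h) = √2*√h (U(h) = √(2*h) = √2*√h)
D = -286 (D = -162 - 124 = -286)
w(R, k) = -48 + R (w(R, k) = -4 + (R - 44) = -4 + (-44 + R) = -48 + R)
X(s) = 2 - s (X(s) = √2*√2 - s = 2 - s)
w(440, Y(11, -42)) - X(D) = (-48 + 440) - (2 - 1*(-286)) = 392 - (2 + 286) = 392 - 1*288 = 392 - 288 = 104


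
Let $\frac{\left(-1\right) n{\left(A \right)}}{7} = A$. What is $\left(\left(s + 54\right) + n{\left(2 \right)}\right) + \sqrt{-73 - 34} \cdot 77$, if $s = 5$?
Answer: $45 + 77 i \sqrt{107} \approx 45.0 + 796.49 i$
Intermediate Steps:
$n{\left(A \right)} = - 7 A$
$\left(\left(s + 54\right) + n{\left(2 \right)}\right) + \sqrt{-73 - 34} \cdot 77 = \left(\left(5 + 54\right) - 14\right) + \sqrt{-73 - 34} \cdot 77 = \left(59 - 14\right) + \sqrt{-107} \cdot 77 = 45 + i \sqrt{107} \cdot 77 = 45 + 77 i \sqrt{107}$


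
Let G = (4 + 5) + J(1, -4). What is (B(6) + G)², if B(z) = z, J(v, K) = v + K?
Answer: 144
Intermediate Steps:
J(v, K) = K + v
G = 6 (G = (4 + 5) + (-4 + 1) = 9 - 3 = 6)
(B(6) + G)² = (6 + 6)² = 12² = 144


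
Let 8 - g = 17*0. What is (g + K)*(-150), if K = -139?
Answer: 19650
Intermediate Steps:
g = 8 (g = 8 - 17*0 = 8 - 1*0 = 8 + 0 = 8)
(g + K)*(-150) = (8 - 139)*(-150) = -131*(-150) = 19650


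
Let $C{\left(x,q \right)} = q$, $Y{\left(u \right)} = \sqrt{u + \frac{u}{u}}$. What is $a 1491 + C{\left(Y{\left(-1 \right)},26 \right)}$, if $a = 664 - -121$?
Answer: $1170461$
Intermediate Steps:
$Y{\left(u \right)} = \sqrt{1 + u}$ ($Y{\left(u \right)} = \sqrt{u + 1} = \sqrt{1 + u}$)
$a = 785$ ($a = 664 + 121 = 785$)
$a 1491 + C{\left(Y{\left(-1 \right)},26 \right)} = 785 \cdot 1491 + 26 = 1170435 + 26 = 1170461$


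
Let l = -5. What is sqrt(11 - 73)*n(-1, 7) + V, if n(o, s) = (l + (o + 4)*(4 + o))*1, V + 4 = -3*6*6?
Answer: -112 + 4*I*sqrt(62) ≈ -112.0 + 31.496*I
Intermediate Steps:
V = -112 (V = -4 - 3*6*6 = -4 - 18*6 = -4 - 108 = -112)
n(o, s) = -5 + (4 + o)**2 (n(o, s) = (-5 + (o + 4)*(4 + o))*1 = (-5 + (4 + o)*(4 + o))*1 = (-5 + (4 + o)**2)*1 = -5 + (4 + o)**2)
sqrt(11 - 73)*n(-1, 7) + V = sqrt(11 - 73)*(-5 + (4 - 1)**2) - 112 = sqrt(-62)*(-5 + 3**2) - 112 = (I*sqrt(62))*(-5 + 9) - 112 = (I*sqrt(62))*4 - 112 = 4*I*sqrt(62) - 112 = -112 + 4*I*sqrt(62)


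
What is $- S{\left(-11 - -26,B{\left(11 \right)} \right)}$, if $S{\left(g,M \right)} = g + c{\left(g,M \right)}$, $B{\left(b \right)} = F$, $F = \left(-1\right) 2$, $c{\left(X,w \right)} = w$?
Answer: $-13$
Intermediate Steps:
$F = -2$
$B{\left(b \right)} = -2$
$S{\left(g,M \right)} = M + g$ ($S{\left(g,M \right)} = g + M = M + g$)
$- S{\left(-11 - -26,B{\left(11 \right)} \right)} = - (-2 - -15) = - (-2 + \left(-11 + 26\right)) = - (-2 + 15) = \left(-1\right) 13 = -13$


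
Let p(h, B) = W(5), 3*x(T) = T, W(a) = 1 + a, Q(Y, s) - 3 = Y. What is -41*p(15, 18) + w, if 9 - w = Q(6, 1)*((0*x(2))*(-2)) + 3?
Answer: -240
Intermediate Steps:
Q(Y, s) = 3 + Y
x(T) = T/3
p(h, B) = 6 (p(h, B) = 1 + 5 = 6)
w = 6 (w = 9 - ((3 + 6)*((0*((⅓)*2))*(-2)) + 3) = 9 - (9*((0*(⅔))*(-2)) + 3) = 9 - (9*(0*(-2)) + 3) = 9 - (9*0 + 3) = 9 - (0 + 3) = 9 - 1*3 = 9 - 3 = 6)
-41*p(15, 18) + w = -41*6 + 6 = -246 + 6 = -240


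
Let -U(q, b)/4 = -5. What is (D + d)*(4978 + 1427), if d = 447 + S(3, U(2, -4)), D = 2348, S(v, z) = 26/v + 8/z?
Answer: 17960047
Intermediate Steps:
U(q, b) = 20 (U(q, b) = -4*(-5) = 20)
S(v, z) = 8/z + 26/v
d = 6841/15 (d = 447 + (8/20 + 26/3) = 447 + (8*(1/20) + 26*(⅓)) = 447 + (⅖ + 26/3) = 447 + 136/15 = 6841/15 ≈ 456.07)
(D + d)*(4978 + 1427) = (2348 + 6841/15)*(4978 + 1427) = (42061/15)*6405 = 17960047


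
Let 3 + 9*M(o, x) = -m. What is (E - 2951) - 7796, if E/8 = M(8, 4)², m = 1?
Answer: -870379/81 ≈ -10745.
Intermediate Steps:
M(o, x) = -4/9 (M(o, x) = -⅓ + (-1*1)/9 = -⅓ + (⅑)*(-1) = -⅓ - ⅑ = -4/9)
E = 128/81 (E = 8*(-4/9)² = 8*(16/81) = 128/81 ≈ 1.5802)
(E - 2951) - 7796 = (128/81 - 2951) - 7796 = -238903/81 - 7796 = -870379/81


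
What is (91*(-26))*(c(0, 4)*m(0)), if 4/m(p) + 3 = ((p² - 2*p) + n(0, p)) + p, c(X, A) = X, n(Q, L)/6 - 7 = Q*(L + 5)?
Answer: 0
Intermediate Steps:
n(Q, L) = 42 + 6*Q*(5 + L) (n(Q, L) = 42 + 6*(Q*(L + 5)) = 42 + 6*(Q*(5 + L)) = 42 + 6*Q*(5 + L))
m(p) = 4/(39 + p² - p) (m(p) = 4/(-3 + (((p² - 2*p) + (42 + 30*0 + 6*p*0)) + p)) = 4/(-3 + (((p² - 2*p) + (42 + 0 + 0)) + p)) = 4/(-3 + (((p² - 2*p) + 42) + p)) = 4/(-3 + ((42 + p² - 2*p) + p)) = 4/(-3 + (42 + p² - p)) = 4/(39 + p² - p))
(91*(-26))*(c(0, 4)*m(0)) = (91*(-26))*(0*(4/(39 + 0² - 1*0))) = -0*4/(39 + 0 + 0) = -0*4/39 = -2366*0 = 0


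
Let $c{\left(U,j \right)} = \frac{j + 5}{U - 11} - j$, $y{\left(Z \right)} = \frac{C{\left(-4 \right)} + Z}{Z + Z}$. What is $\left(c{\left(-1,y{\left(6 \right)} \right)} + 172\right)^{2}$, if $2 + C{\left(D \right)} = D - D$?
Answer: $\frac{2374681}{81} \approx 29317.0$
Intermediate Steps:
$C{\left(D \right)} = -2$ ($C{\left(D \right)} = -2 + \left(D - D\right) = -2 + 0 = -2$)
$y{\left(Z \right)} = \frac{-2 + Z}{2 Z}$ ($y{\left(Z \right)} = \frac{-2 + Z}{Z + Z} = \frac{-2 + Z}{2 Z}$)
$c{\left(U,j \right)} = - j + \frac{5 + j}{-11 + U}$ ($c{\left(U,j \right)} = \frac{5 + j}{-11 + U} - j = - j + \frac{5 + j}{-11 + U}$)
$\left(c{\left(-1,y{\left(6 \right)} \right)} + 172\right)^{2} = \left(\frac{5 + 12 \frac{-2 + 6}{2 \cdot 6} - - \frac{-2 + 6}{2 \cdot 6}}{-11 - 1} + 172\right)^{2} = \left(\frac{5 + 12 \cdot \frac{1}{2} \cdot \frac{1}{6} \cdot 4 - - \frac{4}{2 \cdot 6}}{-12} + 172\right)^{2} = \left(- \frac{5 + 12 \cdot \frac{1}{3} - \left(-1\right) \frac{1}{3}}{12} + 172\right)^{2} = \left(- \frac{5 + 4 + \frac{1}{3}}{12} + 172\right)^{2} = \left(\left(- \frac{1}{12}\right) \frac{28}{3} + 172\right)^{2} = \left(- \frac{7}{9} + 172\right)^{2} = \left(\frac{1541}{9}\right)^{2} = \frac{2374681}{81}$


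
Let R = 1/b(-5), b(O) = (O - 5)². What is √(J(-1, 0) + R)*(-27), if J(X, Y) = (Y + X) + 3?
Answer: -27*√201/10 ≈ -38.279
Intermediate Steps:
b(O) = (-5 + O)²
J(X, Y) = 3 + X + Y (J(X, Y) = (X + Y) + 3 = 3 + X + Y)
R = 1/100 (R = 1/((-5 - 5)²) = 1/((-10)²) = 1/100 ≈ 0.010000)
√(J(-1, 0) + R)*(-27) = √((3 - 1 + 0) + 1/100)*(-27) = √(2 + 1/100)*(-27) = √(201/100)*(-27) = (√201/10)*(-27) = -27*√201/10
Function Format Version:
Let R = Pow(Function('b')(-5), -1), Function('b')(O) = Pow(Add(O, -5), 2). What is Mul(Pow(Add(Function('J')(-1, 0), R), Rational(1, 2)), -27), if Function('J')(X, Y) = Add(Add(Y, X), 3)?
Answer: Mul(Rational(-27, 10), Pow(201, Rational(1, 2))) ≈ -38.279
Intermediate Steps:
Function('b')(O) = Pow(Add(-5, O), 2)
Function('J')(X, Y) = Add(3, X, Y) (Function('J')(X, Y) = Add(Add(X, Y), 3) = Add(3, X, Y))
R = Rational(1, 100) (R = Pow(Pow(Add(-5, -5), 2), -1) = Pow(Pow(-10, 2), -1) = Pow(100, -1) = Rational(1, 100) ≈ 0.010000)
Mul(Pow(Add(Function('J')(-1, 0), R), Rational(1, 2)), -27) = Mul(Pow(Add(Add(3, -1, 0), Rational(1, 100)), Rational(1, 2)), -27) = Mul(Pow(Add(2, Rational(1, 100)), Rational(1, 2)), -27) = Mul(Pow(Rational(201, 100), Rational(1, 2)), -27) = Mul(Mul(Rational(1, 10), Pow(201, Rational(1, 2))), -27) = Mul(Rational(-27, 10), Pow(201, Rational(1, 2)))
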